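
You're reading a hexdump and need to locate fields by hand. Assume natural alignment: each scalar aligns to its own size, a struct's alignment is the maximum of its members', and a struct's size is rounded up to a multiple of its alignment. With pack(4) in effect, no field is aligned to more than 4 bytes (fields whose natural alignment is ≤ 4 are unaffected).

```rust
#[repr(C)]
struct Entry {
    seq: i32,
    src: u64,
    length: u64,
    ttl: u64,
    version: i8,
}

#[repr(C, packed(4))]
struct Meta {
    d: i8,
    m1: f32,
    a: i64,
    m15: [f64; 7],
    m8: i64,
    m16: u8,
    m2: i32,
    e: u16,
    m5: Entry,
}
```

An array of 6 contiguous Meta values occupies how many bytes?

Entry: 0..4  seq  (4B, 4-aligned); 4..8  -- padding (4B); 8..16  src  (8B, 8-aligned); 16..24  length  (8B, 8-aligned); 24..32  ttl  (8B, 8-aligned); 32..33  version  (1B, 1-aligned); 33..40  -- tail padding (7B); sizeof = 40, alignof = 8
0..1  d  (1B, 1-aligned)
1..4  -- padding (3B)
4..8  m1  (4B, 4-aligned)
8..16  a  (8B, 4-aligned)
16..72  m15  (56B, 4-aligned)
72..80  m8  (8B, 4-aligned)
80..81  m16  (1B, 1-aligned)
81..84  -- padding (3B)
84..88  m2  (4B, 4-aligned)
88..90  e  (2B, 2-aligned)
90..92  -- padding (2B)
92..132  m5  (40B, 4-aligned)
sizeof = 132, alignof = 4
array of 6: 6 × 132 = 792

792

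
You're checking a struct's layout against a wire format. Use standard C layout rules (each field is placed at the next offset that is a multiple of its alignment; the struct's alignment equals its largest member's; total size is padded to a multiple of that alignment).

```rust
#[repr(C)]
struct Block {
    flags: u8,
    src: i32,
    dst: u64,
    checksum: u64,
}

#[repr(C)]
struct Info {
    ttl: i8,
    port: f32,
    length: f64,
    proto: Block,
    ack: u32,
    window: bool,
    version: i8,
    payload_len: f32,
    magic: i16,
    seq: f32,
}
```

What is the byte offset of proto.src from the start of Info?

Block: @0: flags [1B, align 1] → 1; +3 pad (align 4); @4: src [4B, align 4] → 8; @8: dst [8B, align 8] → 16; @16: checksum [8B, align 8] → 24; size 24, align 8
@0: ttl [1B, align 1] → 1
+3 pad (align 4)
@4: port [4B, align 4] → 8
@8: length [8B, align 8] → 16
@16: proto [24B, align 8] → 40
within Block: src at 4
16 + 4 = 20

20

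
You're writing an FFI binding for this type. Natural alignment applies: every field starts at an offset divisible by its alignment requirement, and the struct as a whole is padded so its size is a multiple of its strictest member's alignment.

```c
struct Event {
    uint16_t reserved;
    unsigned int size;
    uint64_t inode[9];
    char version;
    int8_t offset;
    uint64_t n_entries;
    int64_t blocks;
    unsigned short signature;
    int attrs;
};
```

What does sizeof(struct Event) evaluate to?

112

reserved at 0 (size 2, align 2) → ends 2
pad 2 to align 4 for size
size at 4 (size 4, align 4) → ends 8
inode at 8 (size 72, align 8) → ends 80
version at 80 (size 1, align 1) → ends 81
offset at 81 (size 1, align 1) → ends 82
pad 6 to align 8 for n_entries
n_entries at 88 (size 8, align 8) → ends 96
blocks at 96 (size 8, align 8) → ends 104
signature at 104 (size 2, align 2) → ends 106
pad 2 to align 4 for attrs
attrs at 108 (size 4, align 4) → ends 112
total 112 bytes, alignment 8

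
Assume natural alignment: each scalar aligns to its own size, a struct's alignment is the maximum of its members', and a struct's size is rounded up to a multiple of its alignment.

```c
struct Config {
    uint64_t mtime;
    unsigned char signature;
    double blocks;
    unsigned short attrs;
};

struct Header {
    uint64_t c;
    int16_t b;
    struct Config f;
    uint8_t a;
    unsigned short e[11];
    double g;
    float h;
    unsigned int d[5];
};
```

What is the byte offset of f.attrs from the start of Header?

Config: mtime at 0 (size 8, align 8) → ends 8; signature at 8 (size 1, align 1) → ends 9; pad 7 to align 8 for blocks; blocks at 16 (size 8, align 8) → ends 24; attrs at 24 (size 2, align 2) → ends 26; tail pad 6 to reach multiple of 8; total 32 bytes, alignment 8
c at 0 (size 8, align 8) → ends 8
b at 8 (size 2, align 2) → ends 10
pad 6 to align 8 for f
f at 16 (size 32, align 8) → ends 48
within Config: attrs at 24
16 + 24 = 40

40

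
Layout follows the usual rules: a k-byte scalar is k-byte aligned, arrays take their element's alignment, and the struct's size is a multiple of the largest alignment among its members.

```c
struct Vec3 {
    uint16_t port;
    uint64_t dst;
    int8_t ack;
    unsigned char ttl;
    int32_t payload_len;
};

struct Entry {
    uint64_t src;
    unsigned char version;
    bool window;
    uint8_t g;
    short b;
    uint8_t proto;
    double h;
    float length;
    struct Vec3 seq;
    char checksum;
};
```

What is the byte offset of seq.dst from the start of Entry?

Vec3: 0..2  port  (2B, 2-aligned); 2..8  -- padding (6B); 8..16  dst  (8B, 8-aligned); 16..17  ack  (1B, 1-aligned); 17..18  ttl  (1B, 1-aligned); 18..20  -- padding (2B); 20..24  payload_len  (4B, 4-aligned); sizeof = 24, alignof = 8
0..8  src  (8B, 8-aligned)
8..9  version  (1B, 1-aligned)
9..10  window  (1B, 1-aligned)
10..11  g  (1B, 1-aligned)
11..12  -- padding (1B)
12..14  b  (2B, 2-aligned)
14..15  proto  (1B, 1-aligned)
15..16  -- padding (1B)
16..24  h  (8B, 8-aligned)
24..28  length  (4B, 4-aligned)
28..32  -- padding (4B)
32..56  seq  (24B, 8-aligned)
within Vec3: dst at 8
32 + 8 = 40

40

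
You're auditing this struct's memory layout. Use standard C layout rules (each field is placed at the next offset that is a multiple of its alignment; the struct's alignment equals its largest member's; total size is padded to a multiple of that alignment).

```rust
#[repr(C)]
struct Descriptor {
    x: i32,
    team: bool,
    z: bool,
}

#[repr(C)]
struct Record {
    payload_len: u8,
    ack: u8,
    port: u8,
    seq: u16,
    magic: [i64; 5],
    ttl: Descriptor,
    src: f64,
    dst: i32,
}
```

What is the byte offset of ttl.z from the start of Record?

53

Descriptor: @0: x [4B, align 4] → 4; @4: team [1B, align 1] → 5; @5: z [1B, align 1] → 6; +2 tail pad (align 4); size 8, align 4
@0: payload_len [1B, align 1] → 1
@1: ack [1B, align 1] → 2
@2: port [1B, align 1] → 3
+1 pad (align 2)
@4: seq [2B, align 2] → 6
+2 pad (align 8)
@8: magic [40B, align 8] → 48
@48: ttl [8B, align 4] → 56
within Descriptor: z at 5
48 + 5 = 53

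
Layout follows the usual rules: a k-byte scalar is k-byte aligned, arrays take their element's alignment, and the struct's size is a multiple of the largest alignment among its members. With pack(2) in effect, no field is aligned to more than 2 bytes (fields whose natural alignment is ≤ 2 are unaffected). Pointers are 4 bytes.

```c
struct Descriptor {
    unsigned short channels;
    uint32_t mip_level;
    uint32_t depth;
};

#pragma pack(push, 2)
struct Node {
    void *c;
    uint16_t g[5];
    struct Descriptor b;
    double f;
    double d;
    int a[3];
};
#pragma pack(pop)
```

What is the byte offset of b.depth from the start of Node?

22

Descriptor: @0: channels [2B, align 2] → 2; +2 pad (align 4); @4: mip_level [4B, align 4] → 8; @8: depth [4B, align 4] → 12; size 12, align 4
@0: c [4B, align 2] → 4
@4: g [10B, align 2] → 14
@14: b [12B, align 2] → 26
within Descriptor: depth at 8
14 + 8 = 22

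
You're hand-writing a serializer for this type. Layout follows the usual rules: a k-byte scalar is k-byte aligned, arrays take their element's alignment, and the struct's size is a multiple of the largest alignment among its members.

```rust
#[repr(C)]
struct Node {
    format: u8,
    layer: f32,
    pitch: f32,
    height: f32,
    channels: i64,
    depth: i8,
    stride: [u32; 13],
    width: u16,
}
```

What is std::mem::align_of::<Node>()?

member alignments: format=1, layer=4, pitch=4, height=4, channels=8, depth=1, stride=4, width=2
max = 8

8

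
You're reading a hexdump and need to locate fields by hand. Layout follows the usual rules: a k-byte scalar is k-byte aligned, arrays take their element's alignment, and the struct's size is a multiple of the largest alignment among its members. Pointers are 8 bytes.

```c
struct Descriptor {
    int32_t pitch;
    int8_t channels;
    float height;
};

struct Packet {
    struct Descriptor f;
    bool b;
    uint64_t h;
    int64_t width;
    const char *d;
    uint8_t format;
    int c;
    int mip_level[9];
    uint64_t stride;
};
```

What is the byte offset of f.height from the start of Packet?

8

Descriptor: @0: pitch [4B, align 4] → 4; @4: channels [1B, align 1] → 5; +3 pad (align 4); @8: height [4B, align 4] → 12; size 12, align 4
@0: f [12B, align 4] → 12
within Descriptor: height at 8
0 + 8 = 8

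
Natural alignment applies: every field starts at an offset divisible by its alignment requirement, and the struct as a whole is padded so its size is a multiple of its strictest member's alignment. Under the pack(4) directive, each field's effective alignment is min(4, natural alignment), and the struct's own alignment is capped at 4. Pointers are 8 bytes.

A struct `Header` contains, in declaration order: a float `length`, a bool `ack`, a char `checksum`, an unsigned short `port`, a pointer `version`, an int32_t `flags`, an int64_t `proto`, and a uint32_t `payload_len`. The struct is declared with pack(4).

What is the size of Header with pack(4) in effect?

length at 0 (size 4, align 4) → ends 4
ack at 4 (size 1, align 1) → ends 5
checksum at 5 (size 1, align 1) → ends 6
port at 6 (size 2, align 2) → ends 8
version at 8 (size 8, align 4) → ends 16
flags at 16 (size 4, align 4) → ends 20
proto at 20 (size 8, align 4) → ends 28
payload_len at 28 (size 4, align 4) → ends 32
total 32 bytes, alignment 4

32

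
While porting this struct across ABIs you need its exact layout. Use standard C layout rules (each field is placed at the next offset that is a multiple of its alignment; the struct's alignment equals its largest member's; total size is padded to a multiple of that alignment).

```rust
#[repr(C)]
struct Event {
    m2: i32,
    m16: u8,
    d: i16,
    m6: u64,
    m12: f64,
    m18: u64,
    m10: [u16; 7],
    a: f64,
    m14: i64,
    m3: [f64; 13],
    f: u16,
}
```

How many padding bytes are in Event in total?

9

m2 at 0 (size 4, align 4) → ends 4
m16 at 4 (size 1, align 1) → ends 5
pad 1 to align 2 for d
d at 6 (size 2, align 2) → ends 8
m6 at 8 (size 8, align 8) → ends 16
m12 at 16 (size 8, align 8) → ends 24
m18 at 24 (size 8, align 8) → ends 32
m10 at 32 (size 14, align 2) → ends 46
pad 2 to align 8 for a
a at 48 (size 8, align 8) → ends 56
m14 at 56 (size 8, align 8) → ends 64
m3 at 64 (size 104, align 8) → ends 168
f at 168 (size 2, align 2) → ends 170
tail pad 6 to reach multiple of 8
total 176 bytes, alignment 8
data bytes 167, size 176 → padding 9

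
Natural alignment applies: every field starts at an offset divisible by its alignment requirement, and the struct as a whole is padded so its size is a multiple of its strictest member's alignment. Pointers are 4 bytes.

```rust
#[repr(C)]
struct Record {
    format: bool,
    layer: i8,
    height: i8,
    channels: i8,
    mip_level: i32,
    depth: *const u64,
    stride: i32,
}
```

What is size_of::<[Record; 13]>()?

@0: format [1B, align 1] → 1
@1: layer [1B, align 1] → 2
@2: height [1B, align 1] → 3
@3: channels [1B, align 1] → 4
@4: mip_level [4B, align 4] → 8
@8: depth [4B, align 4] → 12
@12: stride [4B, align 4] → 16
size 16, align 4
array of 13: 13 × 16 = 208

208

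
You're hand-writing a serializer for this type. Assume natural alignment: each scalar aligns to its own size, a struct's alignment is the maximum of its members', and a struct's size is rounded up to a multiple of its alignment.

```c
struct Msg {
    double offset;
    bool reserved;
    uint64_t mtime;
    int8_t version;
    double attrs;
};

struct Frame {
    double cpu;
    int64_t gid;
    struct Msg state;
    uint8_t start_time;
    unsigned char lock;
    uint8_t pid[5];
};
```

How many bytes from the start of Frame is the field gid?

8

Msg: 0..8  offset  (8B, 8-aligned); 8..9  reserved  (1B, 1-aligned); 9..16  -- padding (7B); 16..24  mtime  (8B, 8-aligned); 24..25  version  (1B, 1-aligned); 25..32  -- padding (7B); 32..40  attrs  (8B, 8-aligned); sizeof = 40, alignof = 8
0..8  cpu  (8B, 8-aligned)
8..16  gid  (8B, 8-aligned)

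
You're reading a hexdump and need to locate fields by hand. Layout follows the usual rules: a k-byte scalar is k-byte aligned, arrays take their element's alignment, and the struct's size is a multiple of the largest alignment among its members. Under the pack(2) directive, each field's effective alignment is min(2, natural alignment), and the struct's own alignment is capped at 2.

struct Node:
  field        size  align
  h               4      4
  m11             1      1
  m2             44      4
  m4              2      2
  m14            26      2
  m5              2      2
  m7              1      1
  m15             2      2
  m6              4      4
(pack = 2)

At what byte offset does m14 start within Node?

52

h at 0 (size 4, align 2) → ends 4
m11 at 4 (size 1, align 1) → ends 5
pad 1 to align 2 for m2
m2 at 6 (size 44, align 2) → ends 50
m4 at 50 (size 2, align 2) → ends 52
m14 at 52 (size 26, align 2) → ends 78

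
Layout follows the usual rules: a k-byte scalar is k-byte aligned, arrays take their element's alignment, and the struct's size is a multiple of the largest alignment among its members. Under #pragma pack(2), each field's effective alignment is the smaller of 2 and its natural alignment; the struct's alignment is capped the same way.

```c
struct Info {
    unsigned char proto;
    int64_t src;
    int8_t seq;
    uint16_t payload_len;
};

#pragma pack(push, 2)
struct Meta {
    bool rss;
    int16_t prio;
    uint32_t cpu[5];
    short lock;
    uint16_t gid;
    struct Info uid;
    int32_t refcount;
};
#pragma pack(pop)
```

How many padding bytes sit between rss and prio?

Info: 0..1  proto  (1B, 1-aligned); 1..8  -- padding (7B); 8..16  src  (8B, 8-aligned); 16..17  seq  (1B, 1-aligned); 17..18  -- padding (1B); 18..20  payload_len  (2B, 2-aligned); 20..24  -- tail padding (4B); sizeof = 24, alignof = 8
0..1  rss  (1B, 1-aligned)
1..2  -- padding (1B)
2..4  prio  (2B, 2-aligned)

1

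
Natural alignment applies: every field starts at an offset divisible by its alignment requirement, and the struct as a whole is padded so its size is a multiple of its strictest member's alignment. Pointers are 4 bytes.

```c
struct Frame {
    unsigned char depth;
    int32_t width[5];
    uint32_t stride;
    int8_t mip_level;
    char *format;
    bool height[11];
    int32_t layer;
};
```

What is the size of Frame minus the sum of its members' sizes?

7

0..1  depth  (1B, 1-aligned)
1..4  -- padding (3B)
4..24  width  (20B, 4-aligned)
24..28  stride  (4B, 4-aligned)
28..29  mip_level  (1B, 1-aligned)
29..32  -- padding (3B)
32..36  format  (4B, 4-aligned)
36..47  height  (11B, 1-aligned)
47..48  -- padding (1B)
48..52  layer  (4B, 4-aligned)
sizeof = 52, alignof = 4
data bytes 45, size 52 → padding 7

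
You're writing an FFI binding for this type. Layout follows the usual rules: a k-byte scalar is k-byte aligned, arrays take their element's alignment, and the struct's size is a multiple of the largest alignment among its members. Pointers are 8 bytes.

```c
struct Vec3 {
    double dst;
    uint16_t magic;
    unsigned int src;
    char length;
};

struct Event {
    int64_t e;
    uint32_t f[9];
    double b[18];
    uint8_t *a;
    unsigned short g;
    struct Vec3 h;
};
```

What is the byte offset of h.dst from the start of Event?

Vec3: 0..8  dst  (8B, 8-aligned); 8..10  magic  (2B, 2-aligned); 10..12  -- padding (2B); 12..16  src  (4B, 4-aligned); 16..17  length  (1B, 1-aligned); 17..24  -- tail padding (7B); sizeof = 24, alignof = 8
0..8  e  (8B, 8-aligned)
8..44  f  (36B, 4-aligned)
44..48  -- padding (4B)
48..192  b  (144B, 8-aligned)
192..200  a  (8B, 8-aligned)
200..202  g  (2B, 2-aligned)
202..208  -- padding (6B)
208..232  h  (24B, 8-aligned)
within Vec3: dst at 0
208 + 0 = 208

208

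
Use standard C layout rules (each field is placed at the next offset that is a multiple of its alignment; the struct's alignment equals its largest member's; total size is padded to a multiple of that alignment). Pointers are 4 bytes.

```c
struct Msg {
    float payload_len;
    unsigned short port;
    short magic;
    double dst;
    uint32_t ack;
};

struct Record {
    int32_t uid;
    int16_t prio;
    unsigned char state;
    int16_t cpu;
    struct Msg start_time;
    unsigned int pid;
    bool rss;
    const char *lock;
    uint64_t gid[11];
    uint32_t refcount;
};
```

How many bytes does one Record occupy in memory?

Msg: payload_len at 0 (size 4, align 4) → ends 4; port at 4 (size 2, align 2) → ends 6; magic at 6 (size 2, align 2) → ends 8; dst at 8 (size 8, align 8) → ends 16; ack at 16 (size 4, align 4) → ends 20; tail pad 4 to reach multiple of 8; total 24 bytes, alignment 8
uid at 0 (size 4, align 4) → ends 4
prio at 4 (size 2, align 2) → ends 6
state at 6 (size 1, align 1) → ends 7
pad 1 to align 2 for cpu
cpu at 8 (size 2, align 2) → ends 10
pad 6 to align 8 for start_time
start_time at 16 (size 24, align 8) → ends 40
pid at 40 (size 4, align 4) → ends 44
rss at 44 (size 1, align 1) → ends 45
pad 3 to align 4 for lock
lock at 48 (size 4, align 4) → ends 52
pad 4 to align 8 for gid
gid at 56 (size 88, align 8) → ends 144
refcount at 144 (size 4, align 4) → ends 148
tail pad 4 to reach multiple of 8
total 152 bytes, alignment 8

152 bytes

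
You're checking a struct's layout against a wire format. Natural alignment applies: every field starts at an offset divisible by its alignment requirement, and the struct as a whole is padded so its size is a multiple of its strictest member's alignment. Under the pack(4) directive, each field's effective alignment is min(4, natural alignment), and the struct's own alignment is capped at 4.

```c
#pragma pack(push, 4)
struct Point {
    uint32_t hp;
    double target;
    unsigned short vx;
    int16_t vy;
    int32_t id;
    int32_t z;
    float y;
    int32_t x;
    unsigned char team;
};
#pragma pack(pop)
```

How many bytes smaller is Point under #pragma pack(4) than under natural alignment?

natural layout:
  @0: hp [4B, align 4] → 4
  +4 pad (align 8)
  @8: target [8B, align 8] → 16
  @16: vx [2B, align 2] → 18
  @18: vy [2B, align 2] → 20
  @20: id [4B, align 4] → 24
  @24: z [4B, align 4] → 28
  @28: y [4B, align 4] → 32
  @32: x [4B, align 4] → 36
  @36: team [1B, align 1] → 37
  +3 tail pad (align 8)
  size 40, align 8
packed(4) layout:
  @0: hp [4B, align 4] → 4
  @4: target [8B, align 4] → 12
  @12: vx [2B, align 2] → 14
  @14: vy [2B, align 2] → 16
  @16: id [4B, align 4] → 20
  @20: z [4B, align 4] → 24
  @24: y [4B, align 4] → 28
  @28: x [4B, align 4] → 32
  @32: team [1B, align 1] → 33
  +3 tail pad (align 4)
  size 36, align 4
40 − 36 = 4

4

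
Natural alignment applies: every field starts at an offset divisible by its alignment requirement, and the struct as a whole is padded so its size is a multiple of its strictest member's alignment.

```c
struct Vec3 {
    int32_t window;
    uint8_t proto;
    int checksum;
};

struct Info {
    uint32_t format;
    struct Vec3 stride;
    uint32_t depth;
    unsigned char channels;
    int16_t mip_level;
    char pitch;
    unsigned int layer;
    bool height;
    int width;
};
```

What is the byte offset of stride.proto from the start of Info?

8

Vec3: @0: window [4B, align 4] → 4; @4: proto [1B, align 1] → 5; +3 pad (align 4); @8: checksum [4B, align 4] → 12; size 12, align 4
@0: format [4B, align 4] → 4
@4: stride [12B, align 4] → 16
within Vec3: proto at 4
4 + 4 = 8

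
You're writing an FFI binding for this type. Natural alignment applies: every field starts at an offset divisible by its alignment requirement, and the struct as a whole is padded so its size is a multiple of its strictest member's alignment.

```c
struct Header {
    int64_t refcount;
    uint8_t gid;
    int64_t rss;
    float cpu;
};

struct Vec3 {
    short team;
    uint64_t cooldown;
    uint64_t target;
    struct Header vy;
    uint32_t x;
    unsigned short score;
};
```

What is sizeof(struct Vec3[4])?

Header: 0..8  refcount  (8B, 8-aligned); 8..9  gid  (1B, 1-aligned); 9..16  -- padding (7B); 16..24  rss  (8B, 8-aligned); 24..28  cpu  (4B, 4-aligned); 28..32  -- tail padding (4B); sizeof = 32, alignof = 8
0..2  team  (2B, 2-aligned)
2..8  -- padding (6B)
8..16  cooldown  (8B, 8-aligned)
16..24  target  (8B, 8-aligned)
24..56  vy  (32B, 8-aligned)
56..60  x  (4B, 4-aligned)
60..62  score  (2B, 2-aligned)
62..64  -- tail padding (2B)
sizeof = 64, alignof = 8
array of 4: 4 × 64 = 256

256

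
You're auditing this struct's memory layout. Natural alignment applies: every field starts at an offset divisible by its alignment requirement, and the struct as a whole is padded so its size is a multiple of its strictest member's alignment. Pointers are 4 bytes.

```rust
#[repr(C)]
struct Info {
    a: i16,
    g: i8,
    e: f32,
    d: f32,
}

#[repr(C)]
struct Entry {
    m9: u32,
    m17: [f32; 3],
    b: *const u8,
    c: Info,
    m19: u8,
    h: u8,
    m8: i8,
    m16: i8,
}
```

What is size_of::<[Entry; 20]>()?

720

Info: a at 0 (size 2, align 2) → ends 2; g at 2 (size 1, align 1) → ends 3; pad 1 to align 4 for e; e at 4 (size 4, align 4) → ends 8; d at 8 (size 4, align 4) → ends 12; total 12 bytes, alignment 4
m9 at 0 (size 4, align 4) → ends 4
m17 at 4 (size 12, align 4) → ends 16
b at 16 (size 4, align 4) → ends 20
c at 20 (size 12, align 4) → ends 32
m19 at 32 (size 1, align 1) → ends 33
h at 33 (size 1, align 1) → ends 34
m8 at 34 (size 1, align 1) → ends 35
m16 at 35 (size 1, align 1) → ends 36
total 36 bytes, alignment 4
array of 20: 20 × 36 = 720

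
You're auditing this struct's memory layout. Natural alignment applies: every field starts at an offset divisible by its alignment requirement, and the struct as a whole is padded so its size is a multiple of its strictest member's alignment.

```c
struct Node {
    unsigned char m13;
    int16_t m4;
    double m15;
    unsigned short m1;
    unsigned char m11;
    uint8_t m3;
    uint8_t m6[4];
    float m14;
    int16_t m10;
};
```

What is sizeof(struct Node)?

0..1  m13  (1B, 1-aligned)
1..2  -- padding (1B)
2..4  m4  (2B, 2-aligned)
4..8  -- padding (4B)
8..16  m15  (8B, 8-aligned)
16..18  m1  (2B, 2-aligned)
18..19  m11  (1B, 1-aligned)
19..20  m3  (1B, 1-aligned)
20..24  m6  (4B, 1-aligned)
24..28  m14  (4B, 4-aligned)
28..30  m10  (2B, 2-aligned)
30..32  -- tail padding (2B)
sizeof = 32, alignof = 8

32 bytes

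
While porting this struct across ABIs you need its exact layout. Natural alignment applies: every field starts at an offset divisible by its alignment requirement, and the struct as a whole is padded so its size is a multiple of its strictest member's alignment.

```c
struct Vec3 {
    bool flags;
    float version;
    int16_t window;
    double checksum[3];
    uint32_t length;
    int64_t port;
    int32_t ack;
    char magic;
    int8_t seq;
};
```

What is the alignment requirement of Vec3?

member alignments: flags=1, version=4, window=2, checksum=8, length=4, port=8, ack=4, magic=1, seq=1
max = 8

8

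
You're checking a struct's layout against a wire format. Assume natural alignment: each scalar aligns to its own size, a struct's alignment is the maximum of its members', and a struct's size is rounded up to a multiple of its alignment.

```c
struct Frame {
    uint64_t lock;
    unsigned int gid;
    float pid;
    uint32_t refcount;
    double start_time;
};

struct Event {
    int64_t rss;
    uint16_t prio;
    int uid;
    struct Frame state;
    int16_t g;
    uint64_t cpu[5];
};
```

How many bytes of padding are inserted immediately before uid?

2

Frame: @0: lock [8B, align 8] → 8; @8: gid [4B, align 4] → 12; @12: pid [4B, align 4] → 16; @16: refcount [4B, align 4] → 20; +4 pad (align 8); @24: start_time [8B, align 8] → 32; size 32, align 8
@0: rss [8B, align 8] → 8
@8: prio [2B, align 2] → 10
+2 pad (align 4)
@12: uid [4B, align 4] → 16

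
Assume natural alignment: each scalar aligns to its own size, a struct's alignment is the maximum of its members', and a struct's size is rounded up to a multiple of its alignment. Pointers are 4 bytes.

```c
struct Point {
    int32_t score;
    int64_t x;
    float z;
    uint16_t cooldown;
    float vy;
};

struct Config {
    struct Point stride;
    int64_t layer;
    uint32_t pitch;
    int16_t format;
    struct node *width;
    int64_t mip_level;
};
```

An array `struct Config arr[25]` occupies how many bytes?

1600

Point: score at 0 (size 4, align 4) → ends 4; pad 4 to align 8 for x; x at 8 (size 8, align 8) → ends 16; z at 16 (size 4, align 4) → ends 20; cooldown at 20 (size 2, align 2) → ends 22; pad 2 to align 4 for vy; vy at 24 (size 4, align 4) → ends 28; tail pad 4 to reach multiple of 8; total 32 bytes, alignment 8
stride at 0 (size 32, align 8) → ends 32
layer at 32 (size 8, align 8) → ends 40
pitch at 40 (size 4, align 4) → ends 44
format at 44 (size 2, align 2) → ends 46
pad 2 to align 4 for width
width at 48 (size 4, align 4) → ends 52
pad 4 to align 8 for mip_level
mip_level at 56 (size 8, align 8) → ends 64
total 64 bytes, alignment 8
array of 25: 25 × 64 = 1600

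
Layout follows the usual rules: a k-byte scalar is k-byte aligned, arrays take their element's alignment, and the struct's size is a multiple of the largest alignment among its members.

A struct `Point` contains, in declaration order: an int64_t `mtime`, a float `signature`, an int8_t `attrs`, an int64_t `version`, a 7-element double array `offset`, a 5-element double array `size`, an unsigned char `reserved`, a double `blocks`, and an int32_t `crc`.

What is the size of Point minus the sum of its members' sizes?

14

mtime at 0 (size 8, align 8) → ends 8
signature at 8 (size 4, align 4) → ends 12
attrs at 12 (size 1, align 1) → ends 13
pad 3 to align 8 for version
version at 16 (size 8, align 8) → ends 24
offset at 24 (size 56, align 8) → ends 80
size at 80 (size 40, align 8) → ends 120
reserved at 120 (size 1, align 1) → ends 121
pad 7 to align 8 for blocks
blocks at 128 (size 8, align 8) → ends 136
crc at 136 (size 4, align 4) → ends 140
tail pad 4 to reach multiple of 8
total 144 bytes, alignment 8
data bytes 130, size 144 → padding 14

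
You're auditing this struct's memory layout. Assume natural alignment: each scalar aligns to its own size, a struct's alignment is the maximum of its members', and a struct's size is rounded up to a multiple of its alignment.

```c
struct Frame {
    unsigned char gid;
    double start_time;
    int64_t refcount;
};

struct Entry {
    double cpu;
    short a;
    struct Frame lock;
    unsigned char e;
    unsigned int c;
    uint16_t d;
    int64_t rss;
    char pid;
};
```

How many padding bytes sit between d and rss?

6

Frame: gid at 0 (size 1, align 1) → ends 1; pad 7 to align 8 for start_time; start_time at 8 (size 8, align 8) → ends 16; refcount at 16 (size 8, align 8) → ends 24; total 24 bytes, alignment 8
cpu at 0 (size 8, align 8) → ends 8
a at 8 (size 2, align 2) → ends 10
pad 6 to align 8 for lock
lock at 16 (size 24, align 8) → ends 40
e at 40 (size 1, align 1) → ends 41
pad 3 to align 4 for c
c at 44 (size 4, align 4) → ends 48
d at 48 (size 2, align 2) → ends 50
pad 6 to align 8 for rss
rss at 56 (size 8, align 8) → ends 64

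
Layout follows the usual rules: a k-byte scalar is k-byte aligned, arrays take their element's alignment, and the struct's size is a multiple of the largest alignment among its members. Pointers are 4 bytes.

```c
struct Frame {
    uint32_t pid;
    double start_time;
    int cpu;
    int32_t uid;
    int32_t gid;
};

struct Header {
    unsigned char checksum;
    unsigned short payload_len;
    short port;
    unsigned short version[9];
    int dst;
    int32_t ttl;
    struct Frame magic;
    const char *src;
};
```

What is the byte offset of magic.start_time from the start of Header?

40

Frame: 0..4  pid  (4B, 4-aligned); 4..8  -- padding (4B); 8..16  start_time  (8B, 8-aligned); 16..20  cpu  (4B, 4-aligned); 20..24  uid  (4B, 4-aligned); 24..28  gid  (4B, 4-aligned); 28..32  -- tail padding (4B); sizeof = 32, alignof = 8
0..1  checksum  (1B, 1-aligned)
1..2  -- padding (1B)
2..4  payload_len  (2B, 2-aligned)
4..6  port  (2B, 2-aligned)
6..24  version  (18B, 2-aligned)
24..28  dst  (4B, 4-aligned)
28..32  ttl  (4B, 4-aligned)
32..64  magic  (32B, 8-aligned)
within Frame: start_time at 8
32 + 8 = 40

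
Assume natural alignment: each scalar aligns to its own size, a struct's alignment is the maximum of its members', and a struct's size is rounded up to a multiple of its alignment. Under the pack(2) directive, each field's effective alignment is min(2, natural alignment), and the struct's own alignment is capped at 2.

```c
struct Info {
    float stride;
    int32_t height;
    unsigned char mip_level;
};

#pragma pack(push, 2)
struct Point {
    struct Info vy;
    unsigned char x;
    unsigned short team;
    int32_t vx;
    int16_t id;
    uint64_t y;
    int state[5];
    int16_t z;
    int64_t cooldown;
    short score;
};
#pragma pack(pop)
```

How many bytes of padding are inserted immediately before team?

Info: 0..4  stride  (4B, 4-aligned); 4..8  height  (4B, 4-aligned); 8..9  mip_level  (1B, 1-aligned); 9..12  -- tail padding (3B); sizeof = 12, alignof = 4
0..12  vy  (12B, 2-aligned)
12..13  x  (1B, 1-aligned)
13..14  -- padding (1B)
14..16  team  (2B, 2-aligned)

1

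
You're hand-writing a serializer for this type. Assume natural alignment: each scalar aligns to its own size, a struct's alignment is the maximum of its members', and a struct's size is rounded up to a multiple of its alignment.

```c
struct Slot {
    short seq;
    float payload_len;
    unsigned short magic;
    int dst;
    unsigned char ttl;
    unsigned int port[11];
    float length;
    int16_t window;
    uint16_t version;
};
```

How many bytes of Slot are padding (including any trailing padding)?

7

@0: seq [2B, align 2] → 2
+2 pad (align 4)
@4: payload_len [4B, align 4] → 8
@8: magic [2B, align 2] → 10
+2 pad (align 4)
@12: dst [4B, align 4] → 16
@16: ttl [1B, align 1] → 17
+3 pad (align 4)
@20: port [44B, align 4] → 64
@64: length [4B, align 4] → 68
@68: window [2B, align 2] → 70
@70: version [2B, align 2] → 72
size 72, align 4
data bytes 65, size 72 → padding 7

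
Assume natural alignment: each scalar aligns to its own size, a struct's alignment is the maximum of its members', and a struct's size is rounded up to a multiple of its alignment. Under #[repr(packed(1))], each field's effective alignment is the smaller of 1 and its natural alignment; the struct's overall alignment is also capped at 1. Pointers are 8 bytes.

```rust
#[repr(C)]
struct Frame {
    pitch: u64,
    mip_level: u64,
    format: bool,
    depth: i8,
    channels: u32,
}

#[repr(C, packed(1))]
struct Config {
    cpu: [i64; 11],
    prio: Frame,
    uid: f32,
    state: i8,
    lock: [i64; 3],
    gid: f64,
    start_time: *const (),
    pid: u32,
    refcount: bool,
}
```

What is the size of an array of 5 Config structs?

Frame: pitch at 0 (size 8, align 8) → ends 8; mip_level at 8 (size 8, align 8) → ends 16; format at 16 (size 1, align 1) → ends 17; depth at 17 (size 1, align 1) → ends 18; pad 2 to align 4 for channels; channels at 20 (size 4, align 4) → ends 24; total 24 bytes, alignment 8
cpu at 0 (size 88, align 1) → ends 88
prio at 88 (size 24, align 1) → ends 112
uid at 112 (size 4, align 1) → ends 116
state at 116 (size 1, align 1) → ends 117
lock at 117 (size 24, align 1) → ends 141
gid at 141 (size 8, align 1) → ends 149
start_time at 149 (size 8, align 1) → ends 157
pid at 157 (size 4, align 1) → ends 161
refcount at 161 (size 1, align 1) → ends 162
total 162 bytes, alignment 1
array of 5: 5 × 162 = 810

810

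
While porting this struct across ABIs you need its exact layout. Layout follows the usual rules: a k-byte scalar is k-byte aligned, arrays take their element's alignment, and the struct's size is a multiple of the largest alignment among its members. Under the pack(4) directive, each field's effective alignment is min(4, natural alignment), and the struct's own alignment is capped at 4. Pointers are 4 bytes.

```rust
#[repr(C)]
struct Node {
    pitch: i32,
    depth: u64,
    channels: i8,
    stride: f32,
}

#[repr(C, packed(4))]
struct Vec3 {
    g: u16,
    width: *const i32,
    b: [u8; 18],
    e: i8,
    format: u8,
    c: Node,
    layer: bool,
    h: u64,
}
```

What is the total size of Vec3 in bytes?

64

Node: pitch at 0 (size 4, align 4) → ends 4; pad 4 to align 8 for depth; depth at 8 (size 8, align 8) → ends 16; channels at 16 (size 1, align 1) → ends 17; pad 3 to align 4 for stride; stride at 20 (size 4, align 4) → ends 24; total 24 bytes, alignment 8
g at 0 (size 2, align 2) → ends 2
pad 2 to align 4 for width
width at 4 (size 4, align 4) → ends 8
b at 8 (size 18, align 1) → ends 26
e at 26 (size 1, align 1) → ends 27
format at 27 (size 1, align 1) → ends 28
c at 28 (size 24, align 4) → ends 52
layer at 52 (size 1, align 1) → ends 53
pad 3 to align 4 for h
h at 56 (size 8, align 4) → ends 64
total 64 bytes, alignment 4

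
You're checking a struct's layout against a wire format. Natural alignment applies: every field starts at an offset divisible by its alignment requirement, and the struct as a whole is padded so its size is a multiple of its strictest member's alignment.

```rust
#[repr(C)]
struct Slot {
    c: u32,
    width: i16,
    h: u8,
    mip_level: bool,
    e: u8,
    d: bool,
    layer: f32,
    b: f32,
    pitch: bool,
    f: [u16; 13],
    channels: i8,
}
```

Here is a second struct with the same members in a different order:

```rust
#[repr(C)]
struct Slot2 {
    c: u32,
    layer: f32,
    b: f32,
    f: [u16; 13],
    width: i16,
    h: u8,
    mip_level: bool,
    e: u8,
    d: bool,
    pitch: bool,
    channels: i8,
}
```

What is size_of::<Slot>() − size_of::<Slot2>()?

@0: c [4B, align 4] → 4
@4: width [2B, align 2] → 6
@6: h [1B, align 1] → 7
@7: mip_level [1B, align 1] → 8
@8: e [1B, align 1] → 9
@9: d [1B, align 1] → 10
+2 pad (align 4)
@12: layer [4B, align 4] → 16
@16: b [4B, align 4] → 20
@20: pitch [1B, align 1] → 21
+1 pad (align 2)
@22: f [26B, align 2] → 48
@48: channels [1B, align 1] → 49
+3 tail pad (align 4)
size 52, align 4
— Slot2 —
@0: c [4B, align 4] → 4
@4: layer [4B, align 4] → 8
@8: b [4B, align 4] → 12
@12: f [26B, align 2] → 38
@38: width [2B, align 2] → 40
@40: h [1B, align 1] → 41
@41: mip_level [1B, align 1] → 42
@42: e [1B, align 1] → 43
@43: d [1B, align 1] → 44
@44: pitch [1B, align 1] → 45
@45: channels [1B, align 1] → 46
+2 tail pad (align 4)
size 48, align 4
52 − 48 = 4

4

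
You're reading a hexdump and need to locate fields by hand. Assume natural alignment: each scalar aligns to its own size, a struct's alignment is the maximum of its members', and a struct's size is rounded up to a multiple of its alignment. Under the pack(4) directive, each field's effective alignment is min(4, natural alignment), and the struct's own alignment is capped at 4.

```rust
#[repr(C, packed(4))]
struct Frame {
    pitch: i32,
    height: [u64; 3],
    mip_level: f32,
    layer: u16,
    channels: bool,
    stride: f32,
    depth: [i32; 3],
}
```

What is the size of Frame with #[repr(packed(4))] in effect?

pitch at 0 (size 4, align 4) → ends 4
height at 4 (size 24, align 4) → ends 28
mip_level at 28 (size 4, align 4) → ends 32
layer at 32 (size 2, align 2) → ends 34
channels at 34 (size 1, align 1) → ends 35
pad 1 to align 4 for stride
stride at 36 (size 4, align 4) → ends 40
depth at 40 (size 12, align 4) → ends 52
total 52 bytes, alignment 4

52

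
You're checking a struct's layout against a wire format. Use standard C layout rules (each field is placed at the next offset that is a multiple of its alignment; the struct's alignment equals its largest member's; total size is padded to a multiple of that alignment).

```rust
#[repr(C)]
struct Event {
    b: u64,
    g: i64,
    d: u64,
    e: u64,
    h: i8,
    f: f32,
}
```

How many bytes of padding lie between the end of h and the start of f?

0..8  b  (8B, 8-aligned)
8..16  g  (8B, 8-aligned)
16..24  d  (8B, 8-aligned)
24..32  e  (8B, 8-aligned)
32..33  h  (1B, 1-aligned)
33..36  -- padding (3B)
36..40  f  (4B, 4-aligned)

3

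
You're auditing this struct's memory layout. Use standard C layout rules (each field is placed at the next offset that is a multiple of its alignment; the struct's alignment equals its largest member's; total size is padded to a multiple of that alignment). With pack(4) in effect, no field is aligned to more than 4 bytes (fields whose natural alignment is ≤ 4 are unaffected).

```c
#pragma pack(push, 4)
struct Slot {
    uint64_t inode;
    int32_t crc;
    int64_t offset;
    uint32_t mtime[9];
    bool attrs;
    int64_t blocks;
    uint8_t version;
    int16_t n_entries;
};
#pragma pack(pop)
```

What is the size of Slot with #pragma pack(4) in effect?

inode at 0 (size 8, align 4) → ends 8
crc at 8 (size 4, align 4) → ends 12
offset at 12 (size 8, align 4) → ends 20
mtime at 20 (size 36, align 4) → ends 56
attrs at 56 (size 1, align 1) → ends 57
pad 3 to align 4 for blocks
blocks at 60 (size 8, align 4) → ends 68
version at 68 (size 1, align 1) → ends 69
pad 1 to align 2 for n_entries
n_entries at 70 (size 2, align 2) → ends 72
total 72 bytes, alignment 4

72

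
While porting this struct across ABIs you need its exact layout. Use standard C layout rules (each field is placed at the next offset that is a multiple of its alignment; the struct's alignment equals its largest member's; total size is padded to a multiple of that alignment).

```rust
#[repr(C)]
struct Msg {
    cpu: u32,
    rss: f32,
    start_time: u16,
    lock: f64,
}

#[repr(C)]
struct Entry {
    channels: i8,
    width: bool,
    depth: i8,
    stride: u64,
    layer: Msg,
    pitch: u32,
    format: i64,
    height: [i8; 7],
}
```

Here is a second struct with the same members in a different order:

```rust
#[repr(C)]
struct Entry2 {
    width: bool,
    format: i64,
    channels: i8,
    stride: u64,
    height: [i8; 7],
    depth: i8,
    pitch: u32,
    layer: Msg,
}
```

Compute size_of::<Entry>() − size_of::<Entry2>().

-8

Msg: @0: cpu [4B, align 4] → 4; @4: rss [4B, align 4] → 8; @8: start_time [2B, align 2] → 10; +6 pad (align 8); @16: lock [8B, align 8] → 24; size 24, align 8
@0: channels [1B, align 1] → 1
@1: width [1B, align 1] → 2
@2: depth [1B, align 1] → 3
+5 pad (align 8)
@8: stride [8B, align 8] → 16
@16: layer [24B, align 8] → 40
@40: pitch [4B, align 4] → 44
+4 pad (align 8)
@48: format [8B, align 8] → 56
@56: height [7B, align 1] → 63
+1 tail pad (align 8)
size 64, align 8
— Entry2 —
@0: width [1B, align 1] → 1
+7 pad (align 8)
@8: format [8B, align 8] → 16
@16: channels [1B, align 1] → 17
+7 pad (align 8)
@24: stride [8B, align 8] → 32
@32: height [7B, align 1] → 39
@39: depth [1B, align 1] → 40
@40: pitch [4B, align 4] → 44
+4 pad (align 8)
@48: layer [24B, align 8] → 72
size 72, align 8
64 − 72 = -8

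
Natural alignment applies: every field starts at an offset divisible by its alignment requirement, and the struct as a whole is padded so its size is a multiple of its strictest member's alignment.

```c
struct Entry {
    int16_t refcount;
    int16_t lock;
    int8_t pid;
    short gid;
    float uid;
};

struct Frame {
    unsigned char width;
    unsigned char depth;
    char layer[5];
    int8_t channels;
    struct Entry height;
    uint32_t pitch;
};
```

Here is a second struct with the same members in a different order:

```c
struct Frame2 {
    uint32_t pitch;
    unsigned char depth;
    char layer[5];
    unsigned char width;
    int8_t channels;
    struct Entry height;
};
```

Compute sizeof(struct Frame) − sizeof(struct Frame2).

0

Entry: 0..2  refcount  (2B, 2-aligned); 2..4  lock  (2B, 2-aligned); 4..5  pid  (1B, 1-aligned); 5..6  -- padding (1B); 6..8  gid  (2B, 2-aligned); 8..12  uid  (4B, 4-aligned); sizeof = 12, alignof = 4
0..1  width  (1B, 1-aligned)
1..2  depth  (1B, 1-aligned)
2..7  layer  (5B, 1-aligned)
7..8  channels  (1B, 1-aligned)
8..20  height  (12B, 4-aligned)
20..24  pitch  (4B, 4-aligned)
sizeof = 24, alignof = 4
— Frame2 —
0..4  pitch  (4B, 4-aligned)
4..5  depth  (1B, 1-aligned)
5..10  layer  (5B, 1-aligned)
10..11  width  (1B, 1-aligned)
11..12  channels  (1B, 1-aligned)
12..24  height  (12B, 4-aligned)
sizeof = 24, alignof = 4
24 − 24 = 0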